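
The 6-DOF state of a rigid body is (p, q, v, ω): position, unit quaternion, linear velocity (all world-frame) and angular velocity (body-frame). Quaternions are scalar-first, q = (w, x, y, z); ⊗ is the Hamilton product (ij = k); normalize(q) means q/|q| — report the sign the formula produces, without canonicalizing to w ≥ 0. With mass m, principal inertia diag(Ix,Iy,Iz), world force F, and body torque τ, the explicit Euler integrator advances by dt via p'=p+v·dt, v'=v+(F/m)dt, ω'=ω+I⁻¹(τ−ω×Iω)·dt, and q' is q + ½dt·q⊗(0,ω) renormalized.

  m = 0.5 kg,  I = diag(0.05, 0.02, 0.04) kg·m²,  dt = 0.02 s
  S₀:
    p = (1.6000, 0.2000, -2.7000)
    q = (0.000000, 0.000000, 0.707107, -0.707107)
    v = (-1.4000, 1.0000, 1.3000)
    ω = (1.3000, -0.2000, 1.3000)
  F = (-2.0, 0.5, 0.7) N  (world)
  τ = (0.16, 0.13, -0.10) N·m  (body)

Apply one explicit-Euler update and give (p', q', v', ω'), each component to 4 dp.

p' = (1.5720, 0.2200, -2.6740)
q' = (0.0106, 0.0078, 0.6978, -0.7162)
v' = (-1.4800, 1.0200, 1.3280)
ω' = (1.3661, -0.0869, 1.2461)

a = F/m = (-4.0000, 1.0000, 1.4000)
new position p' = (1.5720, 0.2200, -2.6740)
v' = v + a·dt = (-1.4800, 1.0200, 1.3280)
ω×(Iω) gyroscopic = (-0.0052, 0.0169, 0.0078)
(τ − ω×Iω)/I = (3.3040, 5.6550, -2.6950)
new body rate ω' = (1.3661, -0.0869, 1.2461)
q⊗(0,ω) = (1.0606605, 0.7778177, -0.9192391, -0.9192391)
updated quaternion q' = (0.0106, 0.0078, 0.6978, -0.7162)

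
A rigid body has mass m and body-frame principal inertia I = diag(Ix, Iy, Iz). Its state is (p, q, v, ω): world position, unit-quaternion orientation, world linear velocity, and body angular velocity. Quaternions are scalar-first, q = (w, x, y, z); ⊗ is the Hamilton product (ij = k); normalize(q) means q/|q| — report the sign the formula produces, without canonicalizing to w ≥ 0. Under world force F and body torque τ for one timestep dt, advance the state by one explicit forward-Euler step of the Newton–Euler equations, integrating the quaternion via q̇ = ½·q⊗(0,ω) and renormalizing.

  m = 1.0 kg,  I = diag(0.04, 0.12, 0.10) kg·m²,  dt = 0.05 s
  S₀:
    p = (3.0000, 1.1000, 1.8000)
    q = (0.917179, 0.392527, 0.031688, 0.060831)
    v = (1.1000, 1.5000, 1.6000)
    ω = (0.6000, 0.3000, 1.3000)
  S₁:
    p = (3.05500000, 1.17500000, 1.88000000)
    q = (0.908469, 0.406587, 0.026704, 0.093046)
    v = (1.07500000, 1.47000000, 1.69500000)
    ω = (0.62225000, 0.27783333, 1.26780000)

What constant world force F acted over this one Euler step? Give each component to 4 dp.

F = (-0.5000, -0.6000, 1.9000)

velocity change Δv = (-0.02500000, -0.03000000, 0.09500000)
m·(v₁−v₀)/dt = (-0.5000, -0.6000, 1.9000)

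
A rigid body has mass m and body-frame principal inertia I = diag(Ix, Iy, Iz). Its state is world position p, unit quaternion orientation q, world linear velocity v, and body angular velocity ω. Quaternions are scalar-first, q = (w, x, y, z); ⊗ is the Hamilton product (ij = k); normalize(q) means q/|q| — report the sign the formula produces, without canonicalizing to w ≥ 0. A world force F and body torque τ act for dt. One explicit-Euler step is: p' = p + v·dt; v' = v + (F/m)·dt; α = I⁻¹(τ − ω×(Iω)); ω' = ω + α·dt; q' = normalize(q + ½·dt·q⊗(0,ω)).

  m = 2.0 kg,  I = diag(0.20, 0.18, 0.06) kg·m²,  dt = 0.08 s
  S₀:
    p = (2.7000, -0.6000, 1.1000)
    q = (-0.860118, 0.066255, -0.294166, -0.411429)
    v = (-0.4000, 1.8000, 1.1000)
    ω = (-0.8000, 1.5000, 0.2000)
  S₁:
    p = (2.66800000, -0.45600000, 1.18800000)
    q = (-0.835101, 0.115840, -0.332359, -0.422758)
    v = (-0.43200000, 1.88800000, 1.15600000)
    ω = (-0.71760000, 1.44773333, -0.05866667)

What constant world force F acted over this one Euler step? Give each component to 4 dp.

F = (-0.8000, 2.2000, 1.4000)

velocity change Δv = (-0.03200000, 0.08800000, 0.05600000)
applied force F = (-0.8000, 2.2000, 1.4000)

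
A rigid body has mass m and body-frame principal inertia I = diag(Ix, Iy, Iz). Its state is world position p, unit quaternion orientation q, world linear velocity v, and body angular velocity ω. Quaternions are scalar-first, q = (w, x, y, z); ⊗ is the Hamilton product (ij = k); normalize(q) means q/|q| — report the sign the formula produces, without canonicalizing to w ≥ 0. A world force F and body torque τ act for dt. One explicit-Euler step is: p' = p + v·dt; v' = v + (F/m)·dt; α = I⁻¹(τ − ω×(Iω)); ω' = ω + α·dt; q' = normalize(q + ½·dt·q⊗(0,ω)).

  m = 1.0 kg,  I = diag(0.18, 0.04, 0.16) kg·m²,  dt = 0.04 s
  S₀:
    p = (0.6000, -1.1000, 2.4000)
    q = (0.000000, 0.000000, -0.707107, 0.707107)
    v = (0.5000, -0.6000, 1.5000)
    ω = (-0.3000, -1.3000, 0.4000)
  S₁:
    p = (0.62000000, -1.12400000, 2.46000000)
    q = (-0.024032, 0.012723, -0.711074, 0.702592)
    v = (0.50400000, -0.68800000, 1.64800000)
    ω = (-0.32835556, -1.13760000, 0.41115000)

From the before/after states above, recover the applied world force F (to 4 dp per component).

F = (0.1000, -2.2000, 3.7000)

velocity change Δv = (0.00400000, -0.08800000, 0.14800000)
F = m·Δv/dt = (0.1000, -2.2000, 3.7000)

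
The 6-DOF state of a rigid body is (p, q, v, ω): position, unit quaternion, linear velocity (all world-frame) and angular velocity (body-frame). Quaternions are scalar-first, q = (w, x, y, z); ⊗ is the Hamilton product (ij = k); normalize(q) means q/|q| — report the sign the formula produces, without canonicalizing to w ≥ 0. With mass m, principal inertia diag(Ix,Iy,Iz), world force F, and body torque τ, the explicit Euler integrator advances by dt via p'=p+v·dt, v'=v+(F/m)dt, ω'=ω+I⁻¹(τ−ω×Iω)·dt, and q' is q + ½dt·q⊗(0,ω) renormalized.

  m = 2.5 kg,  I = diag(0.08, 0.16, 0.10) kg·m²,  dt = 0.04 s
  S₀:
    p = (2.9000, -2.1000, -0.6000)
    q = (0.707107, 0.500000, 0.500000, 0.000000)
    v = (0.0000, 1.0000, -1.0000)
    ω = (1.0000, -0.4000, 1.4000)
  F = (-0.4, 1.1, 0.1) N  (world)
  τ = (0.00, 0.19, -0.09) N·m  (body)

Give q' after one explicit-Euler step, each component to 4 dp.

q' = (0.7007, 0.5278, 0.4800, 0.0058)

q⊗(0,ω) = (-0.3000000, 1.4071070, -0.9828428, 0.2899498)
updated quaternion q' = (0.7007, 0.5278, 0.4800, 0.0058)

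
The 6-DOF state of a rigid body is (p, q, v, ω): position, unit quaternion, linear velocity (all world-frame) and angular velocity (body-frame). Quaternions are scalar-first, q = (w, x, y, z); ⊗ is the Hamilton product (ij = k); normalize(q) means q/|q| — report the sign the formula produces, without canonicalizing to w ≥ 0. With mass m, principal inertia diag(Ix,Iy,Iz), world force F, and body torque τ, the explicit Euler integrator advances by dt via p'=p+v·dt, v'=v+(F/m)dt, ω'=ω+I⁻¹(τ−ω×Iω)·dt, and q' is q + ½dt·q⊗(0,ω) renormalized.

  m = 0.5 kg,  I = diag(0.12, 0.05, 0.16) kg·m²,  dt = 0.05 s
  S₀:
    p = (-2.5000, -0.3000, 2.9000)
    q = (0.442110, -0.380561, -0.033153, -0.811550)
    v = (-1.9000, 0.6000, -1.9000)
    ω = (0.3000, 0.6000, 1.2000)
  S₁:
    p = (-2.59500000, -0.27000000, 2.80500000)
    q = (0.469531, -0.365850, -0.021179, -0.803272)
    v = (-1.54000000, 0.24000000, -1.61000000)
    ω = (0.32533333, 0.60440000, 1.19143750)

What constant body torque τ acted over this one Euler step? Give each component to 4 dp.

τ = (0.1400, -0.0100, -0.0400)

ω₁ − ω₀ = (0.02533333, 0.00440000, -0.00856250)
ω₀×(Iω₀) = (0.0792, -0.0144, -0.0126)
τ = I·(Δω/dt) + ω₀×(Iω₀) = (0.1400, -0.0100, -0.0400)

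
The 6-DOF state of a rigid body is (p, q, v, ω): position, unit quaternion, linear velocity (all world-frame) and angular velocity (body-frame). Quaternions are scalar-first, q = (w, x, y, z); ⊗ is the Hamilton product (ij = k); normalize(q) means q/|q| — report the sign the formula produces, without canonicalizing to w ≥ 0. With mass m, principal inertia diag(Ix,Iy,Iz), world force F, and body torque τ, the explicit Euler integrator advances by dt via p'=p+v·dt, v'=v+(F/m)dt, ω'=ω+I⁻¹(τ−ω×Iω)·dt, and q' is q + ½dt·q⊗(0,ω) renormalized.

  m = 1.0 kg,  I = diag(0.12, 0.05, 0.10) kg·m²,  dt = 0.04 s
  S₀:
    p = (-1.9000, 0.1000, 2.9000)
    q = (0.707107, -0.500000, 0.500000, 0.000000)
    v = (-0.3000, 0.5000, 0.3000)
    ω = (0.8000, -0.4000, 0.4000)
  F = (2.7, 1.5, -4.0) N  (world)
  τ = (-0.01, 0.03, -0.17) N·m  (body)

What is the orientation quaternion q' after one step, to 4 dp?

q' = (0.7190, -0.4846, 0.4982, 0.0017)

q⊗(0,ω) = (0.6000000, 0.7656856, -0.0828428, 0.0828428)
updated quaternion q' = (0.7190, -0.4846, 0.4982, 0.0017)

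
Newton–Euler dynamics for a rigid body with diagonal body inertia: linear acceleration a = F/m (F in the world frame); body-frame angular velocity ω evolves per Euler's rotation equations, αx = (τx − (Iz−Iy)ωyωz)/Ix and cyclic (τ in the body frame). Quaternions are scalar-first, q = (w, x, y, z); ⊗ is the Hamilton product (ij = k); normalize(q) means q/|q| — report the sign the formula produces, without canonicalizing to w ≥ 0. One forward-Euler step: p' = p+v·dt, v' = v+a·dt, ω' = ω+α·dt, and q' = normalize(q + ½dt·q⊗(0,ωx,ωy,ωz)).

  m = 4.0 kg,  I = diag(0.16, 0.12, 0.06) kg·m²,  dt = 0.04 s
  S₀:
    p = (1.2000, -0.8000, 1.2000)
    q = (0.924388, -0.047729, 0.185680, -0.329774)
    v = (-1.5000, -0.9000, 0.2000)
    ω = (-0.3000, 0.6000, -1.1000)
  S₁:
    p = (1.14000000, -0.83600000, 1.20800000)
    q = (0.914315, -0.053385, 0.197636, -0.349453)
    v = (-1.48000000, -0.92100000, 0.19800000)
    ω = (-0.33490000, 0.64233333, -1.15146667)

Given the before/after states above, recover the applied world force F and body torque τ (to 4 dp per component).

velocity change Δv = (0.02000000, -0.02100000, -0.00200000)
applied force F = (2.0000, -2.1000, -0.2000)
ω₁ − ω₀ = (-0.03490000, 0.04233333, -0.05146667)
gyro term ω₀×Iω₀ = (0.0396, 0.0330, 0.0072)
I·α + gyro = (-0.1000, 0.1600, -0.0700)

F = (2.0000, -2.1000, -0.2000)
τ = (-0.1000, 0.1600, -0.0700)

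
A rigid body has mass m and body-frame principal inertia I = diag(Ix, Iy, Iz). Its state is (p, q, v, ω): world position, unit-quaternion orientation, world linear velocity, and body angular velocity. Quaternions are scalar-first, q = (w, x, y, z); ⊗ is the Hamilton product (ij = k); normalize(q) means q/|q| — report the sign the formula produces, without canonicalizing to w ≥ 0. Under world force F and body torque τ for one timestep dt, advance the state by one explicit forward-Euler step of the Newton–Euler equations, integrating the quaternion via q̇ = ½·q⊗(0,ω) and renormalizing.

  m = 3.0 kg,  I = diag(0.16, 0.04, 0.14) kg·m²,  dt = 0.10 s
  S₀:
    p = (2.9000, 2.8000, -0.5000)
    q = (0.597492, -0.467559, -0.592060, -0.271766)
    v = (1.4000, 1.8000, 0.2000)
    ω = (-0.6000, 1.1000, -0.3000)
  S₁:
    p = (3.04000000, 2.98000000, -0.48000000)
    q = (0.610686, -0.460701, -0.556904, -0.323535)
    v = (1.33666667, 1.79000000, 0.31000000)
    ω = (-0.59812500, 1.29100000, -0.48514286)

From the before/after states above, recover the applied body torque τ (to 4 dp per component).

rate change Δω = (0.00187500, 0.19100000, -0.18514286)
applied torque τ = (-0.0300, 0.0800, -0.1800)

τ = (-0.0300, 0.0800, -0.1800)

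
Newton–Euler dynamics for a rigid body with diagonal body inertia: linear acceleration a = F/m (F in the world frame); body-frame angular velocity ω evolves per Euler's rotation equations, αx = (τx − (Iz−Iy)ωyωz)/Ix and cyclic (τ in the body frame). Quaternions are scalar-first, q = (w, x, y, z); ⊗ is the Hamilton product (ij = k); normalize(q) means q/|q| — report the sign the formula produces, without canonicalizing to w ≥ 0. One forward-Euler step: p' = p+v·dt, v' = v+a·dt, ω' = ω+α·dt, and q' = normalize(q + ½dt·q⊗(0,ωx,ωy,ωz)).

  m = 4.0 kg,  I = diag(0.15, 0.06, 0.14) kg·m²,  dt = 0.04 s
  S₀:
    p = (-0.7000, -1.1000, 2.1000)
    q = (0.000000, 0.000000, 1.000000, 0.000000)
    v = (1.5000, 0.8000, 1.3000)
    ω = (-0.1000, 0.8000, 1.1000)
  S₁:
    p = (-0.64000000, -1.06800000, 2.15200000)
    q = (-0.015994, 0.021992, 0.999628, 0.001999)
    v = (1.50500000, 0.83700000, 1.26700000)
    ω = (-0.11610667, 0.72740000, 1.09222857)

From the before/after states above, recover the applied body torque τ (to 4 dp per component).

τ = (0.0100, -0.1100, -0.0200)

Δω = ω₁−ω₀ = (-0.01610667, -0.07260000, -0.00777143)
gyro term ω₀×Iω₀ = (0.0704, -0.0011, 0.0072)
τ = I·(Δω/dt) + ω₀×(Iω₀) = (0.0100, -0.1100, -0.0200)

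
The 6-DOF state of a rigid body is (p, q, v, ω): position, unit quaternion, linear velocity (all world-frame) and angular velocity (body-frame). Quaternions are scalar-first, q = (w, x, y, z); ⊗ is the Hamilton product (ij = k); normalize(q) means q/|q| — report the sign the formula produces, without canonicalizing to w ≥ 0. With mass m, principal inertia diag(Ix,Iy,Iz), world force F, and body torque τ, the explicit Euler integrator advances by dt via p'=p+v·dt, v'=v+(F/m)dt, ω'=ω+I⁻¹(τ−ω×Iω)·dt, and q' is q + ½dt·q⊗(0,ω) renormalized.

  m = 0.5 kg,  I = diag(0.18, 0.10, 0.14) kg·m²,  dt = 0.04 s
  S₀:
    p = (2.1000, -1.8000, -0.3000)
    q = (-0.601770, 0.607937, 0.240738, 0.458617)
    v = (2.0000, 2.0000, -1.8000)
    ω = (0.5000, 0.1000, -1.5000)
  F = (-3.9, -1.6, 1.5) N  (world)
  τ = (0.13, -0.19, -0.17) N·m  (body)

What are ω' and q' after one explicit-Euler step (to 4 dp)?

ω' = (0.5302, 0.0360, -1.5474)
q' = (-0.5943, 0.5935, 0.2622, 0.4752)

ω×(Iω) gyroscopic = (-0.0060, -0.0300, -0.0040)
α = I⁻¹(τ − ω×Iω) = (0.7556, -1.6000, -1.1857)
new body rate ω' = (0.5302, 0.0360, -1.5474)
q⊗(0,ω) = (0.3598832, -0.7078537, 1.0810370, 0.8430797)
q + ½dt·q⊗(0,ω), renormalized = (-0.5943, 0.5935, 0.2622, 0.4752)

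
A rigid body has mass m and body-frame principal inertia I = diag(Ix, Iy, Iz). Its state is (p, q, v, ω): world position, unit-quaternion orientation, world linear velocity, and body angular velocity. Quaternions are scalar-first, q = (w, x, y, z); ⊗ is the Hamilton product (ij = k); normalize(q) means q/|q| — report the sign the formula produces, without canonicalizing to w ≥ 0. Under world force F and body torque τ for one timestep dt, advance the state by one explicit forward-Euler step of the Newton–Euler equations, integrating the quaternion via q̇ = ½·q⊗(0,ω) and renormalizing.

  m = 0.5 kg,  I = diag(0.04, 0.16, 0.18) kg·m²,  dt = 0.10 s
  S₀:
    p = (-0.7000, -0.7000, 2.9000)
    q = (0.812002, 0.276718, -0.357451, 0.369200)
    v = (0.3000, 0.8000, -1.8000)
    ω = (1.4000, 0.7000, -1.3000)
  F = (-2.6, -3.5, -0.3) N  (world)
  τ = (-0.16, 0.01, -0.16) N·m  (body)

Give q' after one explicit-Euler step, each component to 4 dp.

q' = (0.8249, 0.3421, -0.2837, 0.3493)

Hamilton product q⊗(0,ω) = (0.3427705, 1.3430491, 1.4450148, -0.3614686)
q + ½dt·q⊗(0,ω), renormalized = (0.8249, 0.3421, -0.2837, 0.3493)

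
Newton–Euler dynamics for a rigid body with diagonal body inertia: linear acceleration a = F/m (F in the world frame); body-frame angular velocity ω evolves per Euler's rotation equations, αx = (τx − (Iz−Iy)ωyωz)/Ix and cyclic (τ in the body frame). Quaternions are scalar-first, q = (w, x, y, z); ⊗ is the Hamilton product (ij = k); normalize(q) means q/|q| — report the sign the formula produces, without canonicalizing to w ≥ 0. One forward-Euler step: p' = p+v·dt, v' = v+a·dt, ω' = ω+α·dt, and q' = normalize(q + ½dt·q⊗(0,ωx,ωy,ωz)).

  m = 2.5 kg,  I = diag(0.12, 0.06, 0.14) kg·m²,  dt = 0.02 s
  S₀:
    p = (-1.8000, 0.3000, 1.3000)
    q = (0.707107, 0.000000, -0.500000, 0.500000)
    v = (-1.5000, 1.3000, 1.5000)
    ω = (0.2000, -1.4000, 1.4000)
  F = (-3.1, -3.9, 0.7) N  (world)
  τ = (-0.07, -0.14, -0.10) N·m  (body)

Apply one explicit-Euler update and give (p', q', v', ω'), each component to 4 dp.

p' = (-1.8300, 0.3260, 1.3300)
q' = (0.6930, 0.0014, -0.5088, 0.5108)
v' = (-1.5248, 1.2688, 1.5056)
ω' = (0.2145, -1.4448, 1.3833)

(τ − ω×Iω)/I = (0.7233, -2.2400, -0.8343)
new body rate ω' = (0.2145, -1.4448, 1.3833)
q⊗(0,ω) = (-1.4000000, 0.1414214, -0.8899498, 1.0899498)
q' = normalize(q + ½dt·q⊗(0,ω)) = (0.6930, 0.0014, -0.5088, 0.5108)
new position p' = (-1.8300, 0.3260, 1.3300)
v + (F/m)dt = (-1.5248, 1.2688, 1.5056)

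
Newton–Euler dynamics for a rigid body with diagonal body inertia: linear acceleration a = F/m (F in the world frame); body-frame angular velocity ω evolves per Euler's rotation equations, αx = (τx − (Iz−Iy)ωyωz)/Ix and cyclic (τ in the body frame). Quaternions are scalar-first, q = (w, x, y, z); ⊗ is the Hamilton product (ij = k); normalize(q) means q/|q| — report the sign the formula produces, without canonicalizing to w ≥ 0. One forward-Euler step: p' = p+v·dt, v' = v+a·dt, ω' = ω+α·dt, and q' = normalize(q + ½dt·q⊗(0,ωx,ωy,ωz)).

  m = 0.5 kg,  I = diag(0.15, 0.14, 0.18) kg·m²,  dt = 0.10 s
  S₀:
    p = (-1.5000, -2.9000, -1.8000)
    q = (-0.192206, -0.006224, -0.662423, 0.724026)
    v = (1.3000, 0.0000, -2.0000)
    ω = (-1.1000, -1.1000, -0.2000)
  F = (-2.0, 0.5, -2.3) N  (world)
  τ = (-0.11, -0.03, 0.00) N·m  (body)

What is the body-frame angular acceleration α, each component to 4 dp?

precession coupling ω×(Iω) = (0.0088, -0.0066, -0.0121)
α = I⁻¹(τ − ω×Iω) = (-0.7920, -0.1671, 0.0672)

α = (-0.7920, -0.1671, 0.0672)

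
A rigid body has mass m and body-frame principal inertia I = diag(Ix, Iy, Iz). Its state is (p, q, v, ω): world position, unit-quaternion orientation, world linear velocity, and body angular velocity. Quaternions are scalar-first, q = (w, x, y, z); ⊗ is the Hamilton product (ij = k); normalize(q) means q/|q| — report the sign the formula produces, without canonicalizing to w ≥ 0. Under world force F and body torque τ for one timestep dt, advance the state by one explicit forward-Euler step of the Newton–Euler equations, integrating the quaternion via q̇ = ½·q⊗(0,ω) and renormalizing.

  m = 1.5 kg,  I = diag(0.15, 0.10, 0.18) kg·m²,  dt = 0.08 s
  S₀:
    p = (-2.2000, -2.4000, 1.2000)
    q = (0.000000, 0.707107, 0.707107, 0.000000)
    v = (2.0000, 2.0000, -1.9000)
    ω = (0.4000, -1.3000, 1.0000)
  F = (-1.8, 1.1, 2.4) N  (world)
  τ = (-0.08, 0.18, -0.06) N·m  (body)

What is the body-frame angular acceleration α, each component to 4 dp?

α = (0.1600, 1.9200, -0.4778)

gyro term ω×Iω = (-0.1040, -0.0120, 0.0260)
angular accel α = (0.1600, 1.9200, -0.4778)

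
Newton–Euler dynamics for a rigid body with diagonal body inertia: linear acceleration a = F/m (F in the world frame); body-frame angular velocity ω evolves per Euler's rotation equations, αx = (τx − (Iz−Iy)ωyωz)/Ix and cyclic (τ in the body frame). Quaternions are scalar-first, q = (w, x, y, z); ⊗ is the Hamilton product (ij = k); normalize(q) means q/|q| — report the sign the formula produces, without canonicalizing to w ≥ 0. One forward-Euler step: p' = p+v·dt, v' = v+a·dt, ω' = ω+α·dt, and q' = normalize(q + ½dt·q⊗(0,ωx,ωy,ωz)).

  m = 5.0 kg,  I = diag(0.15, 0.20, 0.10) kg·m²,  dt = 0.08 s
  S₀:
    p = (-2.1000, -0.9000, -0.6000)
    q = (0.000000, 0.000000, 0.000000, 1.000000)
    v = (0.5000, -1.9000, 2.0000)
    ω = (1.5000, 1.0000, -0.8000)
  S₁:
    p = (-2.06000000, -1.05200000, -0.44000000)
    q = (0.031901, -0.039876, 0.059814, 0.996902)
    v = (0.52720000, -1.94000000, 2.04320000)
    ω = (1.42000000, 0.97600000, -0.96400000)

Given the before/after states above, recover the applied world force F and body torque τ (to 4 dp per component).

F = (1.7000, -2.5000, 2.7000)
τ = (-0.0700, -0.1200, -0.1300)

rate change Δω = (-0.08000000, -0.02400000, -0.16400000)
precession coupling = (0.0800, -0.0600, 0.0750)
τ = I·(Δω/dt) + ω₀×(Iω₀) = (-0.0700, -0.1200, -0.1300)
Δv = v₁−v₀ = (0.02720000, -0.04000000, 0.04320000)
F = m·Δv/dt = (1.7000, -2.5000, 2.7000)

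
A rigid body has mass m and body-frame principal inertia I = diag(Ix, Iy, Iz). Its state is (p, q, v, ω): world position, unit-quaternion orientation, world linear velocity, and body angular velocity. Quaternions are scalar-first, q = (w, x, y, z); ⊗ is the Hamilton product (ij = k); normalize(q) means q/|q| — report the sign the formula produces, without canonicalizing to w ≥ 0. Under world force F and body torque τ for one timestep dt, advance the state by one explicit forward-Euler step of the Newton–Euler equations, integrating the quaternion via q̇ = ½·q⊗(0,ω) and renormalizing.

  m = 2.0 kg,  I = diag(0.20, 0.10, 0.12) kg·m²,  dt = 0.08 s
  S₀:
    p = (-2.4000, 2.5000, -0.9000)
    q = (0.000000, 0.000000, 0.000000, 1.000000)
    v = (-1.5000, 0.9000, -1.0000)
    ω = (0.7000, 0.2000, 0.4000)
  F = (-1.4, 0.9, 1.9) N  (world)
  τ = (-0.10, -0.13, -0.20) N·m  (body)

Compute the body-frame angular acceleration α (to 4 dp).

α = (-0.5080, -1.5240, -1.5500)

gyro term ω×Iω = (0.0016, 0.0224, -0.0140)
α = I⁻¹(τ − ω×Iω) = (-0.5080, -1.5240, -1.5500)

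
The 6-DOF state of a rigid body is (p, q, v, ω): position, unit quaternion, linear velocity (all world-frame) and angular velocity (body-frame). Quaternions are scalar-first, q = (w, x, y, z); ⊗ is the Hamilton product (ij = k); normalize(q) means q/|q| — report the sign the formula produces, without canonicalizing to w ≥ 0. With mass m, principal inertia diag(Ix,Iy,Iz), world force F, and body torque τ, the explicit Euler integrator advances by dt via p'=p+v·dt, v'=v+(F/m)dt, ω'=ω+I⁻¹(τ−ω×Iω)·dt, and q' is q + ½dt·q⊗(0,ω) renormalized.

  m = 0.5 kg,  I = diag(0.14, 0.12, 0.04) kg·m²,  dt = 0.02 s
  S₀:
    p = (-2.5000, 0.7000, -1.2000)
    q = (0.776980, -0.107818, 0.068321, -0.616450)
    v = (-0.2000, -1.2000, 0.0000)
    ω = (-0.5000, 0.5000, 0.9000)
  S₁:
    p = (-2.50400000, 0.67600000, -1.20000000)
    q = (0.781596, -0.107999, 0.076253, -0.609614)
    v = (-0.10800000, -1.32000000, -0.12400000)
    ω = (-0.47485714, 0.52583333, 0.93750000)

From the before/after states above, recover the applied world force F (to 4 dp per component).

F = (2.3000, -3.0000, -3.1000)

velocity change Δv = (0.09200000, -0.12000000, -0.12400000)
F = m·Δv/dt = (2.3000, -3.0000, -3.1000)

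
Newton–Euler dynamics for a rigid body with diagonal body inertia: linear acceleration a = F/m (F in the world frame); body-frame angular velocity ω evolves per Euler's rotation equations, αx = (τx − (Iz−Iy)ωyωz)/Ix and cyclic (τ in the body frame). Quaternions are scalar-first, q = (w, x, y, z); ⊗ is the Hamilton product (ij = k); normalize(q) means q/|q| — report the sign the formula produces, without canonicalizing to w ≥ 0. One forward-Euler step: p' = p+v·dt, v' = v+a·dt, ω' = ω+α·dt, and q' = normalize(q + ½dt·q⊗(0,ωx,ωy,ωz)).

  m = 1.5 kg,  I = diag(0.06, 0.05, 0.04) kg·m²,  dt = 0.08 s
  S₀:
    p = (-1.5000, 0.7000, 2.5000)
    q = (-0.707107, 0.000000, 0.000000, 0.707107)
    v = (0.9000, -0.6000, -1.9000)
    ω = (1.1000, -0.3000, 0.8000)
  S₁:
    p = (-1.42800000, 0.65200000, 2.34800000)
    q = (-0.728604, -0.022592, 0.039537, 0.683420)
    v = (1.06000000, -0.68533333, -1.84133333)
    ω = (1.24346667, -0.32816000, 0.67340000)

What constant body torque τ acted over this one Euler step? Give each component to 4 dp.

τ = (0.1100, 0.0000, -0.0600)

rate change Δω = (0.14346667, -0.02816000, -0.12660000)
precession coupling = (0.0024, 0.0176, 0.0033)
I·α + gyro = (0.1100, 0.0000, -0.0600)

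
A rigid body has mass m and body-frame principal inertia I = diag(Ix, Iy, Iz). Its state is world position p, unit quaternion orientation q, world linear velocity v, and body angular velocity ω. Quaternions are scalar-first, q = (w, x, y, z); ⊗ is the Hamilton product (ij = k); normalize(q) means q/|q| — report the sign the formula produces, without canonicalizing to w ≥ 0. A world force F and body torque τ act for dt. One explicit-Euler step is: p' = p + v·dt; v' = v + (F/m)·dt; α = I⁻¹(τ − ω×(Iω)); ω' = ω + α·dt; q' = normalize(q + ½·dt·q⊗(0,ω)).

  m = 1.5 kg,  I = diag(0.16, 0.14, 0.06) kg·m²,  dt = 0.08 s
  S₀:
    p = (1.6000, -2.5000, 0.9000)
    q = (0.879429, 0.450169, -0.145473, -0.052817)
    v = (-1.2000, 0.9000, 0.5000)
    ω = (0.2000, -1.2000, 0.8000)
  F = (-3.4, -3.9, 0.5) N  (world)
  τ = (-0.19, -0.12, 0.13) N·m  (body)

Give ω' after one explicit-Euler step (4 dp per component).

ω' = (0.0666, -1.2777, 0.9669)

angular accel α = (-1.6675, -0.9714, 2.0867)
new body rate ω' = (0.0666, -1.2777, 0.9669)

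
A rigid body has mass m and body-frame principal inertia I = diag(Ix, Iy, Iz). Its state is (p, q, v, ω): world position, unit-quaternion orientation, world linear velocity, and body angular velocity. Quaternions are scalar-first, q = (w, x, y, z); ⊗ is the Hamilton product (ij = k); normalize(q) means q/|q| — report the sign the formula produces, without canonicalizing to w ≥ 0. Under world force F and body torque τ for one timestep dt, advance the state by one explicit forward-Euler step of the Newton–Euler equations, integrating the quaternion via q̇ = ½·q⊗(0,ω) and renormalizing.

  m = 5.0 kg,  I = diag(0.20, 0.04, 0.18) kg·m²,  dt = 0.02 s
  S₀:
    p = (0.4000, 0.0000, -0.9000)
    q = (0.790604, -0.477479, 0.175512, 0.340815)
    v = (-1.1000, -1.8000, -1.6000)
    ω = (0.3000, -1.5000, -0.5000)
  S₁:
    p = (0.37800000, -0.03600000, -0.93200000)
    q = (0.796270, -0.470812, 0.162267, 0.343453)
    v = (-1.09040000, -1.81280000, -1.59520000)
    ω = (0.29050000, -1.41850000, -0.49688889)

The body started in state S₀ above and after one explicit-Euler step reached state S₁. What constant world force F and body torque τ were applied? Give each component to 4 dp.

Δω = ω₁−ω₀ = (-0.00950000, 0.08150000, 0.00311111)
precession coupling = (0.1050, -0.0030, 0.0720)
applied torque τ = (0.0100, 0.1600, 0.1000)
velocity change Δv = (0.00960000, -0.01280000, 0.00480000)
m·(v₁−v₀)/dt = (2.4000, -3.2000, 1.2000)

F = (2.4000, -3.2000, 1.2000)
τ = (0.0100, 0.1600, 0.1000)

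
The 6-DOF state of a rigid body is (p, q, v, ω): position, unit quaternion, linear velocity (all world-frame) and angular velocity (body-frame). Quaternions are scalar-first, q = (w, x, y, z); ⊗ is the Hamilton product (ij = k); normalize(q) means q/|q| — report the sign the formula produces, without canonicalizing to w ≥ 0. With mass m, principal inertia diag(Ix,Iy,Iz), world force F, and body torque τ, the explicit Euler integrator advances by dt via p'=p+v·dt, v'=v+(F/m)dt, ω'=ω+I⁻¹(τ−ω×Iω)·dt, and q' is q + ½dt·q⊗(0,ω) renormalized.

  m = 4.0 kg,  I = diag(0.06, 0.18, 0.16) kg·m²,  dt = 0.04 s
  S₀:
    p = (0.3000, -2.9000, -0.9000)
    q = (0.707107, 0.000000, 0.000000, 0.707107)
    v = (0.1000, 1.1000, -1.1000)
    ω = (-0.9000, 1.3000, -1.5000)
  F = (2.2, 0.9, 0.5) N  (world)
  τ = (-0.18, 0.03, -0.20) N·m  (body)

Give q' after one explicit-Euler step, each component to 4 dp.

q' = (0.7276, -0.0311, 0.0057, 0.6852)

q⊗(0,ω) = (1.0606605, -1.5556354, 0.2828428, -1.0606605)
updated quaternion q' = (0.7276, -0.0311, 0.0057, 0.6852)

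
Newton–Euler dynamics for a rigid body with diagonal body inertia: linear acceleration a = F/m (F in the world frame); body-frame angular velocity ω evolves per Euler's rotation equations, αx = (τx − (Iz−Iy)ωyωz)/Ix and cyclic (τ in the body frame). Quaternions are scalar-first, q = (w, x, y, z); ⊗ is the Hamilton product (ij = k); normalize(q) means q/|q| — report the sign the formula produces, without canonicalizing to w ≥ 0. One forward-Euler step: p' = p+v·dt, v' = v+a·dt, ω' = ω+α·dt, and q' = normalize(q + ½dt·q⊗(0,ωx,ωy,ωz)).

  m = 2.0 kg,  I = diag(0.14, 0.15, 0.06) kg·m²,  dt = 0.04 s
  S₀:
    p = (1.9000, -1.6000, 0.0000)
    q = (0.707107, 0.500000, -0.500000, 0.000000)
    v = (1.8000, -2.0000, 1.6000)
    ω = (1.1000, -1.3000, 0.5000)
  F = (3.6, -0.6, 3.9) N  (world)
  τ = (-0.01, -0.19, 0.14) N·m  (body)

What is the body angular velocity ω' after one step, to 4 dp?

gyro term ω×Iω = (0.0585, 0.0440, -0.0143)
(τ − ω×Iω)/I = (-0.4893, -1.5600, 2.5717)
new body rate ω' = (1.0804, -1.3624, 0.6029)

ω' = (1.0804, -1.3624, 0.6029)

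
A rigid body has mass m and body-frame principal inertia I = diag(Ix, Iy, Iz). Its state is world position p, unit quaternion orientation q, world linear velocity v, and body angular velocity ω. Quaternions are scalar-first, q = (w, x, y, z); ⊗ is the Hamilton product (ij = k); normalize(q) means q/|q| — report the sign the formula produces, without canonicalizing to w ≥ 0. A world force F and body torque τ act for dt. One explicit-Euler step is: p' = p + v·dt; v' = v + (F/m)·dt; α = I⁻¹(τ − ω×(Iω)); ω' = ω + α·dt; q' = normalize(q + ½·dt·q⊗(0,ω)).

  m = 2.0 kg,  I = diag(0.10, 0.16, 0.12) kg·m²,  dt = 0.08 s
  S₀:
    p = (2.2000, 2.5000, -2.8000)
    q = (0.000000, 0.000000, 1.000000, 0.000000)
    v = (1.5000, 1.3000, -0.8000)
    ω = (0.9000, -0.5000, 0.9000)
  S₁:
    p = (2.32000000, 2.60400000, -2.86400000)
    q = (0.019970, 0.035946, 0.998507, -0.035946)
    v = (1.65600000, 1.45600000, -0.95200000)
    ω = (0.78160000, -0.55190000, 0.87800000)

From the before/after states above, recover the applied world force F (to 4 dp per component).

F = (3.9000, 3.9000, -3.8000)

Δv = v₁−v₀ = (0.15600000, 0.15600000, -0.15200000)
F = m·Δv/dt = (3.9000, 3.9000, -3.8000)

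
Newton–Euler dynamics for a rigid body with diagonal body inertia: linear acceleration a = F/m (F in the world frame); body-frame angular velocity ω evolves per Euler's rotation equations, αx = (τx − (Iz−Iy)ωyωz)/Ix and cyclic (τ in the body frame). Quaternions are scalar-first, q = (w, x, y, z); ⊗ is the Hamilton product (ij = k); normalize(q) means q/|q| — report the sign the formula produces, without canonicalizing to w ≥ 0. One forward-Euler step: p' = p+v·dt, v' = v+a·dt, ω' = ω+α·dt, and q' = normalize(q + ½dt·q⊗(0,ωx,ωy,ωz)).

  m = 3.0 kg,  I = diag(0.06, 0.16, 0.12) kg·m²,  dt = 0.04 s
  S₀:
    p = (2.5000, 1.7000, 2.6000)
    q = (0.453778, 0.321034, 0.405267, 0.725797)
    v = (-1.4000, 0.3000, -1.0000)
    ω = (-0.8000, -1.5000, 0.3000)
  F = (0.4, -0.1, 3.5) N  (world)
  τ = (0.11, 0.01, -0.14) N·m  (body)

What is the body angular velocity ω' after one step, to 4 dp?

gyro term ω×Iω = (0.0180, 0.0144, 0.1200)
α = I⁻¹(τ − ω×Iω) = (1.5333, -0.0275, -2.1667)
ω + α·dt = (-0.7387, -1.5011, 0.2133)

ω' = (-0.7387, -1.5011, 0.2133)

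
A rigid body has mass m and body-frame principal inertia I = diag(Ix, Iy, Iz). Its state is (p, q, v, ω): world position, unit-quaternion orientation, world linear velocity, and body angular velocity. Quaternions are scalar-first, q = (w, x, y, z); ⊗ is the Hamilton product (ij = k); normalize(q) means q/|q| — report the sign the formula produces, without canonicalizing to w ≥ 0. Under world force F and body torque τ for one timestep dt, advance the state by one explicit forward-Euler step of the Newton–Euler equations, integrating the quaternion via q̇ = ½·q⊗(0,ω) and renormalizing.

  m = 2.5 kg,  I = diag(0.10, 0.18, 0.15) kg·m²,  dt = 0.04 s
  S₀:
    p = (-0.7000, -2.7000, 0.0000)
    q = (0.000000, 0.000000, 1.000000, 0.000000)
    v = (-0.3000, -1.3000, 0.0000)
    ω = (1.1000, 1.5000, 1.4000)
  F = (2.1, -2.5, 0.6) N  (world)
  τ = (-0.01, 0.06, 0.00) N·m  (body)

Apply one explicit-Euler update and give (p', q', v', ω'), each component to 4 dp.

a = F/m = (0.8400, -1.0000, 0.2400)
new position p' = (-0.7120, -2.7520, 0.0000)
new velocity v' = (-0.2664, -1.3400, 0.0096)
ω×(Iω) gyroscopic = (-0.0630, -0.0770, 0.1320)
(τ − ω×Iω)/I = (0.5300, 0.7611, -0.8800)
ω' = ω + α·dt = (1.1212, 1.5304, 1.3648)
2q̇ = q⊗(0,ω) = (-1.5000000, 1.4000000, 0.0000000, -1.1000000)
updated quaternion q' = (-0.0300, 0.0280, 0.9989, -0.0220)

p' = (-0.7120, -2.7520, 0.0000)
q' = (-0.0300, 0.0280, 0.9989, -0.0220)
v' = (-0.2664, -1.3400, 0.0096)
ω' = (1.1212, 1.5304, 1.3648)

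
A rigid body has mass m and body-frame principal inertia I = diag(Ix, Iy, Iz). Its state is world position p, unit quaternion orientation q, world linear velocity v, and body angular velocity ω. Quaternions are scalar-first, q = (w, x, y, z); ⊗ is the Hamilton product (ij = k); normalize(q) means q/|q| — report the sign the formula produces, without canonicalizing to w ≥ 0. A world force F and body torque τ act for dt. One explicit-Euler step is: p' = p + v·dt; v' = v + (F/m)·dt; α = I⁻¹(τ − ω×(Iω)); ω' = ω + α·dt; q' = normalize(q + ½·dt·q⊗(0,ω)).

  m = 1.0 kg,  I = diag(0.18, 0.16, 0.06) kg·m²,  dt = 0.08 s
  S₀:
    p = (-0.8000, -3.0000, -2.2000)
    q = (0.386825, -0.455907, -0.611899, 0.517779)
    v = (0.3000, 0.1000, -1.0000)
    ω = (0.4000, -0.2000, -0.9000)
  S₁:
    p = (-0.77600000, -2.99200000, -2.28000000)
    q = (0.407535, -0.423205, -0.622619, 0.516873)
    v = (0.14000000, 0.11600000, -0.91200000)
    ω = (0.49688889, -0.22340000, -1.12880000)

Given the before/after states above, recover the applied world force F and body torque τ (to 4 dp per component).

F = (-2.0000, 0.2000, 1.1000)
τ = (0.2000, -0.0900, -0.1700)

rate change Δω = (0.09688889, -0.02340000, -0.22880000)
precession coupling = (-0.0180, -0.0432, 0.0016)
I·α + gyro = (0.2000, -0.0900, -0.1700)
Δv = v₁−v₀ = (-0.16000000, 0.01600000, 0.08800000)
F = m·Δv/dt = (-2.0000, 0.2000, 1.1000)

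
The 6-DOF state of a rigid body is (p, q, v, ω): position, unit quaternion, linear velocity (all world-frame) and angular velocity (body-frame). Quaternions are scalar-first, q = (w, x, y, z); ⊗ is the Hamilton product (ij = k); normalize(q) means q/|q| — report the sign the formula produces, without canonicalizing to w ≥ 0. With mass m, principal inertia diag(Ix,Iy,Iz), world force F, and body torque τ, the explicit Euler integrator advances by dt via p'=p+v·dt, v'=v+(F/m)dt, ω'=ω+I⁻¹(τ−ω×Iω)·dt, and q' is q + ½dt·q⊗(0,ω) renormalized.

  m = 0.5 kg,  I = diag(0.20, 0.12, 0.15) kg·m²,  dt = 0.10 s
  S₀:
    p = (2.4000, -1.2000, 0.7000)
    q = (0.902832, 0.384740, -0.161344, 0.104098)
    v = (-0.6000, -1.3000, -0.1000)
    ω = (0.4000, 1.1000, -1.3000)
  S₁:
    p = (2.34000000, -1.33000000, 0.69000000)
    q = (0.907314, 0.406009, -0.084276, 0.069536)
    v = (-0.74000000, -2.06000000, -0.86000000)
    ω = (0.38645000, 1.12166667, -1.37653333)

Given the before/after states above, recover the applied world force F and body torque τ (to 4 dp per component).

F = (-0.7000, -3.8000, -3.8000)
τ = (-0.0700, 0.0000, -0.1500)

velocity change Δv = (-0.14000000, -0.76000000, -0.76000000)
applied force F = (-0.7000, -3.8000, -3.8000)
ω₁ − ω₀ = (-0.01355000, 0.02166667, -0.07653333)
applied torque τ = (-0.0700, 0.0000, -0.1500)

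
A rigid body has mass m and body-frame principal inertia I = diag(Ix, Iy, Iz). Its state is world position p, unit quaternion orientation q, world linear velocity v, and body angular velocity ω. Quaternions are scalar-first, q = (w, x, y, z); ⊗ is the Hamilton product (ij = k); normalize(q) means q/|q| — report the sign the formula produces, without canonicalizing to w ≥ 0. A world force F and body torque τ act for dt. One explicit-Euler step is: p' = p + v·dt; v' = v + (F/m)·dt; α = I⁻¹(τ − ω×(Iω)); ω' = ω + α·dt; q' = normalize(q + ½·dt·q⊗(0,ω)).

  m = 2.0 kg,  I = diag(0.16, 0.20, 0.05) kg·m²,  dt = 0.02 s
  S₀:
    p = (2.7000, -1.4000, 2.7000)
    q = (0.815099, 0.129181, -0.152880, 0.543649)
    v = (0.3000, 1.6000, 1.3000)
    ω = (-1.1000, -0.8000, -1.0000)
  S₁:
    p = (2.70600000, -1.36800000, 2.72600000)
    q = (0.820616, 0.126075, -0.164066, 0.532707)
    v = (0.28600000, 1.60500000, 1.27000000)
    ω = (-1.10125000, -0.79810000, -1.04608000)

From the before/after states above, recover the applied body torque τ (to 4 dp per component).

τ = (-0.1300, 0.1400, -0.0800)

rate change Δω = (-0.00125000, 0.00190000, -0.04608000)
τ = I·(Δω/dt) + ω₀×(Iω₀) = (-0.1300, 0.1400, -0.0800)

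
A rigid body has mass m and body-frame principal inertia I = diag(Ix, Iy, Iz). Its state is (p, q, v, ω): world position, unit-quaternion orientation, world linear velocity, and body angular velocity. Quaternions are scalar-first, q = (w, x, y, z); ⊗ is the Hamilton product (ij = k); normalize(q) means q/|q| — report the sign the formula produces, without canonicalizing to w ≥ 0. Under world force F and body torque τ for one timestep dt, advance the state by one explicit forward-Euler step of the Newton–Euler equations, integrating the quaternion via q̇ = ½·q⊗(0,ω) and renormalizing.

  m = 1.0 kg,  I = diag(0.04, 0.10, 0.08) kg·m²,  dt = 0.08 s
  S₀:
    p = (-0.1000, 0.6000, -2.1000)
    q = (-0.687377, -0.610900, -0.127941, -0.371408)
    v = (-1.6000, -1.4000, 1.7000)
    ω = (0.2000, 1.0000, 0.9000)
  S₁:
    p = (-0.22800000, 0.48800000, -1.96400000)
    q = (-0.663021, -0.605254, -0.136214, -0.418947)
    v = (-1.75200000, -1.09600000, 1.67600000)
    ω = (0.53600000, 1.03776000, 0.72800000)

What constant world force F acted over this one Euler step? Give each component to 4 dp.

F = (-1.9000, 3.8000, -0.3000)

velocity change Δv = (-0.15200000, 0.30400000, -0.02400000)
applied force F = (-1.9000, 3.8000, -0.3000)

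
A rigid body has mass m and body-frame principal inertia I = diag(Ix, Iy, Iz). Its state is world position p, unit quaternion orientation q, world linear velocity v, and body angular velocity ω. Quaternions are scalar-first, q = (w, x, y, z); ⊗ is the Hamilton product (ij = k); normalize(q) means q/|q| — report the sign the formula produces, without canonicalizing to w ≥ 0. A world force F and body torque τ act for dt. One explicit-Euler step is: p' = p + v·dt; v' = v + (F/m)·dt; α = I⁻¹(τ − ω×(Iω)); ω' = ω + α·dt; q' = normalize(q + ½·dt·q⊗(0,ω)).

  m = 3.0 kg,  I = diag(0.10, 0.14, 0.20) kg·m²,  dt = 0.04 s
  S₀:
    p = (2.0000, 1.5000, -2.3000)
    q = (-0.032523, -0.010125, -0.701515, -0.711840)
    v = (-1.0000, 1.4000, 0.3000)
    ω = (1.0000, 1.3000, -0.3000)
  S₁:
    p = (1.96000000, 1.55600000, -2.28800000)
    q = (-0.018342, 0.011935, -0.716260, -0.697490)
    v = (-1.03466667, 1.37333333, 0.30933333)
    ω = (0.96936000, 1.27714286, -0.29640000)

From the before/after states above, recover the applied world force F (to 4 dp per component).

F = (-2.6000, -2.0000, 0.7000)

velocity change Δv = (-0.03466667, -0.02666667, 0.00933333)
m·(v₁−v₀)/dt = (-2.6000, -2.0000, 0.7000)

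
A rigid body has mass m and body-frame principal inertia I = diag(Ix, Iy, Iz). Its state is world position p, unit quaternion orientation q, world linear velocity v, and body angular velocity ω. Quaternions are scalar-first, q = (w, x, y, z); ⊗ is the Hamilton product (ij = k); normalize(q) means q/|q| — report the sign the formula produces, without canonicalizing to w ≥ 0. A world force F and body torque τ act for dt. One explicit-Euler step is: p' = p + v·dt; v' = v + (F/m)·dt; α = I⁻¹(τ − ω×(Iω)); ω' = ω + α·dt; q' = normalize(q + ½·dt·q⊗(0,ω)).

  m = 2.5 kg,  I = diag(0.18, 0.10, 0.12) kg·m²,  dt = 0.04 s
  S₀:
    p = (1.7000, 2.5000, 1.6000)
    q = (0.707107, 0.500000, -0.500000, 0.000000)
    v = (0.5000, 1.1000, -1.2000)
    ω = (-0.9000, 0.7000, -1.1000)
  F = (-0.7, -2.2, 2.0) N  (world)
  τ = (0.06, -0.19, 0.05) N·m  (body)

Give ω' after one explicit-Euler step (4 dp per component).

α = I⁻¹(τ − ω×Iω) = (0.4189, -2.4940, -0.0033)
ω' = ω + α·dt = (-0.8832, 0.6002, -1.1001)

ω' = (-0.8832, 0.6002, -1.1001)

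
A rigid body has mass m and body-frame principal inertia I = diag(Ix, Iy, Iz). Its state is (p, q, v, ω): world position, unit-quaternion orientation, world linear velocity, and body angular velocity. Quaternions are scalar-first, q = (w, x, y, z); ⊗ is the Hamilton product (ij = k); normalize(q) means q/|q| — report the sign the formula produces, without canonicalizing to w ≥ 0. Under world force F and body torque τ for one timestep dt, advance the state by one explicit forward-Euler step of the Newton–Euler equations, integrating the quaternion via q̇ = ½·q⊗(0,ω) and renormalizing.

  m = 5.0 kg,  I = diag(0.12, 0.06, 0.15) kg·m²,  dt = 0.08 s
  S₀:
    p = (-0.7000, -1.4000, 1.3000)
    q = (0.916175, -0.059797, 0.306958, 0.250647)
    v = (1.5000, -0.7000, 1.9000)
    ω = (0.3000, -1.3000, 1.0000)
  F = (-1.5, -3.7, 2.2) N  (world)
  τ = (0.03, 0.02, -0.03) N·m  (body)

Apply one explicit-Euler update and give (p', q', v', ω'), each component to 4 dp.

p' = (-0.5800, -1.4560, 1.4520)
q' = (0.9208, -0.0234, 0.2641, 0.2861)
v' = (1.4760, -0.7592, 1.9352)
ω' = (0.3980, -1.2613, 0.9715)

α = I⁻¹(τ − ω×Iω) = (1.2250, 0.4833, -0.3560)
new body rate ω' = (0.3980, -1.2613, 0.9715)
q⊗(0,ω) = (0.1663375, 0.9076516, -1.0560364, 0.9018237)
q + ½dt·q⊗(0,ω), renormalized = (0.9208, -0.0234, 0.2641, 0.2861)
a = F/m = (-0.3000, -0.7400, 0.4400)
p' = p + v·dt = (-0.5800, -1.4560, 1.4520)
new velocity v' = (1.4760, -0.7592, 1.9352)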